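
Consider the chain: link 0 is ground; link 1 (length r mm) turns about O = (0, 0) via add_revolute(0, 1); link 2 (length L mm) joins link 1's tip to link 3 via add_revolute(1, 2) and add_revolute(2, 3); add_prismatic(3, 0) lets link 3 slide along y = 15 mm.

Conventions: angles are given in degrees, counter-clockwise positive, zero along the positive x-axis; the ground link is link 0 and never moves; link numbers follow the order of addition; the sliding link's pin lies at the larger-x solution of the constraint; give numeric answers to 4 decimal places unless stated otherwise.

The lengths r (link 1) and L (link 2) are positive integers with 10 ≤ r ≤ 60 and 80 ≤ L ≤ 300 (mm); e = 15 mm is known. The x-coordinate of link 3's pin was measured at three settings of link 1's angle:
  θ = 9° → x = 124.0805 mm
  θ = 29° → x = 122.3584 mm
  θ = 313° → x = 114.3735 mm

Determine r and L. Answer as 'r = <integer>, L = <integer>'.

constraint per measurement: (x − r cos θ)² + (r sin θ − e)² = L²
subtracting the θ₁ and θ₂ equations cancels the r² and L² terms:
r = (x₁² − x₂²) / (2[(x₁cos θ₁ + e sin θ₁) − (x₂cos θ₂ + e sin θ₂)]) = 19.9993 → r = 20
L² = (x₁ − r cos θ₁)² + (r sin θ₁ − e)² = 11024.9953 → L = 105.0000 → L = 105
check at θ₃=313°: x = 114.3735 (printed 114.3735) ✓

r = 20, L = 105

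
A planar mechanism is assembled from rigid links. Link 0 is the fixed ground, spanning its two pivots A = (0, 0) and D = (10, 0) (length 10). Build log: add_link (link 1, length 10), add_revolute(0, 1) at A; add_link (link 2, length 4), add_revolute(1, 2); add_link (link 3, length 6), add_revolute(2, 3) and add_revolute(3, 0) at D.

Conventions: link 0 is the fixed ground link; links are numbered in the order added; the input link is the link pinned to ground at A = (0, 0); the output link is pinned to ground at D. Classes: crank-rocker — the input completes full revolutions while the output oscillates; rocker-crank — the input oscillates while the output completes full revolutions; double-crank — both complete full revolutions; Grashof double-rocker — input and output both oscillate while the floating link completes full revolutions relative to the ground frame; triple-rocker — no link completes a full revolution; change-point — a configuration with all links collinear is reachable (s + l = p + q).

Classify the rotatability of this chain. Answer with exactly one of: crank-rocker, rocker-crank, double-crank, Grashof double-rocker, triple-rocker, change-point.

lengths: ground=10, input=10, coupler=4, output=6
sorted: s=4 (shortest), l=10 (longest), p+q=16
s + l = 14 vs p + q = 16
s + l < p + q (Grashof) with shortest = coupler link → Grashof double-rocker

Grashof double-rocker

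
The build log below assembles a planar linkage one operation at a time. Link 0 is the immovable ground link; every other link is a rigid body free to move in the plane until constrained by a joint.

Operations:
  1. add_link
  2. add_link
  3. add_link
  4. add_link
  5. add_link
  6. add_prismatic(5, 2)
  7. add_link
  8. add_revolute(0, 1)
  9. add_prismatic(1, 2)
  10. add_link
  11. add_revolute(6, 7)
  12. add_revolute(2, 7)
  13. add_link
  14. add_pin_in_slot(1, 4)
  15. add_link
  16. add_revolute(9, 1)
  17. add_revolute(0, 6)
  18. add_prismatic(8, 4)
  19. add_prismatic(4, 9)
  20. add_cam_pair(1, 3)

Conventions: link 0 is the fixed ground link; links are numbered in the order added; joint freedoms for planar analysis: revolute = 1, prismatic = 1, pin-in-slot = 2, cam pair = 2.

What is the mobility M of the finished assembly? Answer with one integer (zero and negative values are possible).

(L,J1,J2)=(1,0,0); link0 fixed
link1: (2,0,0)
link2: (3,0,0)
link3: (4,0,0)
link4: (5,0,0)
link5: (6,0,0)
P 5-2 [J1]: (6,1,0)
link6: (7,1,0)
R 0-1 [J1]: (7,2,0)
P 1-2 [J1]: (7,3,0)
link7: (8,3,0)
R 6-7 [J1]: (8,4,0)
R 2-7 [J1]: (8,5,0)
link8: (9,5,0)
PS 1-4 [J2]: (9,5,1)
link9: (10,5,1)
R 9-1 [J1]: (10,6,1)
R 0-6 [J1]: (10,7,1)
P 8-4 [J1]: (10,8,1)
P 4-9 [J1]: (10,9,1)
C 1-3 [J2]: (10,9,2)
Grübler: 3·9 − 2·9 − 2 = 7

M = 7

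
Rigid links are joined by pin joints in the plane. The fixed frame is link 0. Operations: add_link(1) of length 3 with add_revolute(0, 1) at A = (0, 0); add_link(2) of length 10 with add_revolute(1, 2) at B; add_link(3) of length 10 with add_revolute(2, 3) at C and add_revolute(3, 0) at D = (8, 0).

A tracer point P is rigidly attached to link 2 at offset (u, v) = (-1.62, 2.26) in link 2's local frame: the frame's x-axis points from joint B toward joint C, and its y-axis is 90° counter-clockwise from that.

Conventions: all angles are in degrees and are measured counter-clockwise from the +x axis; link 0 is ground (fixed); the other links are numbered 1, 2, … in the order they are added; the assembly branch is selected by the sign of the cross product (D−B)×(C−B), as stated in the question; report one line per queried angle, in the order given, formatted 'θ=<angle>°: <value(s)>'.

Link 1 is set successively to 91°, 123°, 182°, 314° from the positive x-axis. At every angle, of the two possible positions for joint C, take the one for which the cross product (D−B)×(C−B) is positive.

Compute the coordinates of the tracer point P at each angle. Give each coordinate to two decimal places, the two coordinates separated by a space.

A=(0,0), D=(8.00,0)
θ=91°: B = A + 3.00·(cos91°, sin91°) = (-0.0524, 2.9995)
θ=91°: |BD| = 8.5929
θ=91°: circle(B,10.00) ∩ circle(D,10.00): a=4.2964, h=9.0300
θ=91°:   candidates: C₊=(7.1259,9.9617) cross=77.594; C₋=(0.8217,-6.9622) cross=-77.594
θ=91°:   branch + wants cross > 0 → take C=(7.1259,9.9617) (cross=77.594)
θ=91°: ex = (C−B)/|BC| = (0.7178,0.6962); ey = (-0.6962,0.7178)
θ=91°: P = B + -1.62·ex + 2.26·ey = (-2.7887,3.4940)
θ=123°: B = A + 3.00·(cos123°, sin123°) = (-1.6339, 2.5160)
θ=123°: |BD| = 9.9570
θ=123°: circle(B,10.00) ∩ circle(D,10.00): a=4.9785, h=8.6726
θ=123°:   candidates: C₊=(5.3745,9.6492) cross=86.354; C₋=(0.9916,-7.1332) cross=-86.354
θ=123°:   branch + wants cross > 0 → take C=(5.3745,9.6492) (cross=86.354)
θ=123°: ex = (C−B)/|BC| = (0.7008,0.7133); ey = (-0.7133,0.7008)
θ=123°: P = B + -1.62·ex + 2.26·ey = (-4.3814,2.9443)
θ=182°: B = A + 3.00·(cos182°, sin182°) = (-2.9982, -0.1047)
θ=182°: |BD| = 10.9987
θ=182°: circle(B,10.00) ∩ circle(D,10.00): a=5.4993, h=8.3521
θ=182°:   candidates: C₊=(2.4214,8.2994) cross=91.862; C₋=(2.5804,-8.4041) cross=-91.862
θ=182°:   branch + wants cross > 0 → take C=(2.4214,8.2994) (cross=91.862)
θ=182°: ex = (C−B)/|BC| = (0.5420,0.8404); ey = (-0.8404,0.5420)
θ=182°: P = B + -1.62·ex + 2.26·ey = (-5.7755,-0.2413)
θ=314°: B = A + 3.00·(cos314°, sin314°) = (2.0840, -2.1580)
θ=314°: |BD| = 6.2973
θ=314°: circle(B,10.00) ∩ circle(D,10.00): a=3.1487, h=9.4914
θ=314°:   candidates: C₊=(1.7894,7.8376) cross=59.770; C₋=(8.2946,-9.9957) cross=-59.770
θ=314°:   branch + wants cross > 0 → take C=(1.7894,7.8376) (cross=59.770)
θ=314°: ex = (C−B)/|BC| = (-0.0295,0.9996); ey = (-0.9996,-0.0295)
θ=314°: P = B + -1.62·ex + 2.26·ey = (-0.1273,-3.8439)

θ=91°: -2.79 3.49
θ=123°: -4.38 2.94
θ=182°: -5.78 -0.24
θ=314°: -0.13 -3.84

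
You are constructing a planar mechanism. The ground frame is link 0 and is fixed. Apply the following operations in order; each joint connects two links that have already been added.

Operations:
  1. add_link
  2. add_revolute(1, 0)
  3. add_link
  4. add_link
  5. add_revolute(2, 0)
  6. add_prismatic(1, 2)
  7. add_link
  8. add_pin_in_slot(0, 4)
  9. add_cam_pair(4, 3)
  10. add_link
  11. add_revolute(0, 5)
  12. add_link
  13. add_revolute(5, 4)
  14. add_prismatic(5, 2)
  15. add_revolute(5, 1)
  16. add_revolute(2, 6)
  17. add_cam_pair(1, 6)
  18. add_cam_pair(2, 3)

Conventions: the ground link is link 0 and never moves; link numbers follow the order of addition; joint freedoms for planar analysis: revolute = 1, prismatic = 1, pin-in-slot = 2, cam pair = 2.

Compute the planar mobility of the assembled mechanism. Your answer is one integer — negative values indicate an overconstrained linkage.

L=1 J1=0 J2=0
add link → L=2 J1=0 J2=0
R@1,0 dof=1 J1 → L=2 J1=1 J2=0
add link → L=3 J1=1 J2=0
add link → L=4 J1=1 J2=0
R@2,0 dof=1 J1 → L=4 J1=2 J2=0
P@1,2 dof=1 J1 → L=4 J1=3 J2=0
add link → L=5 J1=3 J2=0
PS@0,4 dof=2 J2 → L=5 J1=3 J2=1
C@4,3 dof=2 J2 → L=5 J1=3 J2=2
add link → L=6 J1=3 J2=2
R@0,5 dof=1 J1 → L=6 J1=4 J2=2
add link → L=7 J1=4 J2=2
R@5,4 dof=1 J1 → L=7 J1=5 J2=2
P@5,2 dof=1 J1 → L=7 J1=6 J2=2
R@5,1 dof=1 J1 → L=7 J1=7 J2=2
R@2,6 dof=1 J1 → L=7 J1=8 J2=2
C@1,6 dof=2 J2 → L=7 J1=8 J2=3
C@2,3 dof=2 J2 → L=7 J1=8 J2=4
M=3(L−1)−2J1−J2=3·6−2·8−4=-2

M = -2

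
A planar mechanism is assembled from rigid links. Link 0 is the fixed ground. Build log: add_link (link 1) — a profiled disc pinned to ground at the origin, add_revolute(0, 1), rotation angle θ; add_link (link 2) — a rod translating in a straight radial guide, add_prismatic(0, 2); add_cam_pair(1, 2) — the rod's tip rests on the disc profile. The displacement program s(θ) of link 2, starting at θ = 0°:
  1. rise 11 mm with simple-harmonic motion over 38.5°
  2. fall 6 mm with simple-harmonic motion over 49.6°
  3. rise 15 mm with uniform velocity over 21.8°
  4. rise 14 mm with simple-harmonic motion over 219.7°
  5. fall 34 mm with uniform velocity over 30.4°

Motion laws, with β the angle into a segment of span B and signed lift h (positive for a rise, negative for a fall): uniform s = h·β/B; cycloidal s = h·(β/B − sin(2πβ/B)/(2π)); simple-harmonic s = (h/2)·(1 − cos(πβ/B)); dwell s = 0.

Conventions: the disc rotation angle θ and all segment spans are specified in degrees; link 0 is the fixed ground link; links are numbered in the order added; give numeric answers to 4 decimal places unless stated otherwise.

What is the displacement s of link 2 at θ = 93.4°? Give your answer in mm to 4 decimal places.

seg 1 [0°–38.5°] simple-harmonic, h=11: full span → s += 11 → s = 11.0000
seg 2 [38.5°–88.1°] simple-harmonic, h=-6: full span → s += -6 → s = 5.0000
seg 3 [88.1°–109.9°] uniform, h=15: θ=93.4° here. β=5.3, B=21.8. 15·5.3/21.8 = 3.6468 → s = 8.6468

8.6468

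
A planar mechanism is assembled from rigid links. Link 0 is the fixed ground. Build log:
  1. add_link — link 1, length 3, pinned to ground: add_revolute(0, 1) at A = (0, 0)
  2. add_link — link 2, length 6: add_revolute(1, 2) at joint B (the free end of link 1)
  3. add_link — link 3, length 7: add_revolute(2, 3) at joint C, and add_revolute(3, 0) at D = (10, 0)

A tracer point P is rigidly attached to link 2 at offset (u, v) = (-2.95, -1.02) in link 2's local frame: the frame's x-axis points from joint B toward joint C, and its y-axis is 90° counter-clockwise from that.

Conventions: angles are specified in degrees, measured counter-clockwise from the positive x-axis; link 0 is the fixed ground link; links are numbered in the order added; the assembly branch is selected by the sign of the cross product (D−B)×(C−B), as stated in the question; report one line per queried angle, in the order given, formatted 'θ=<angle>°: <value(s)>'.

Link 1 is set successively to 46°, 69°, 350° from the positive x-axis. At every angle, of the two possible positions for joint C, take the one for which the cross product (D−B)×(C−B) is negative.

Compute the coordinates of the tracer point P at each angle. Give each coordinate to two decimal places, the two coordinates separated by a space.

A=(0,0), D=(10.00,0)
θ=46°: B = A + 3.00·(cos46°, sin46°) = (2.0840, 2.1580)
θ=46°: |BD| = 8.2049
θ=46°: circle(B,6.00) ∩ circle(D,7.00): a=3.3102, h=5.0042
θ=46°:   candidates: C₊=(6.5939,6.1154) cross=41.059; C₋=(3.9615,-3.5407) cross=-41.059
θ=46°:   branch - wants cross < 0 → take C=(3.9615,-3.5407) (cross=-41.059)
θ=46°: ex = (C−B)/|BC| = (0.3129,-0.9498); ey = (0.9498,0.3129)
θ=46°: P = B + -2.95·ex + -1.02·ey = (0.1921,4.6407)
θ=69°: B = A + 3.00·(cos69°, sin69°) = (1.0751, 2.8007)
θ=69°: |BD| = 9.3540
θ=69°: circle(B,6.00) ∩ circle(D,7.00): a=3.9821, h=4.4881
θ=69°:   candidates: C₊=(6.2183,5.8906) cross=41.981; C₋=(3.5308,-2.6737) cross=-41.981
θ=69°:   branch - wants cross < 0 → take C=(3.5308,-2.6737) (cross=-41.981)
θ=69°: ex = (C−B)/|BC| = (0.4093,-0.9124); ey = (0.9124,0.4093)
θ=69°: P = B + -2.95·ex + -1.02·ey = (-1.0629,5.0749)
θ=350°: B = A + 3.00·(cos350°, sin350°) = (2.9544, -0.5209)
θ=350°: |BD| = 7.0648
θ=350°: circle(B,6.00) ∩ circle(D,7.00): a=2.6124, h=5.4014
θ=350°:   candidates: C₊=(5.1614,5.0584) cross=38.160; C₋=(5.9580,-5.7151) cross=-38.160
θ=350°:   branch - wants cross < 0 → take C=(5.9580,-5.7151) (cross=-38.160)
θ=350°: ex = (C−B)/|BC| = (0.5006,-0.8657); ey = (0.8657,0.5006)
θ=350°: P = B + -2.95·ex + -1.02·ey = (0.5947,1.5222)

θ=46°: 0.19 4.64
θ=69°: -1.06 5.07
θ=350°: 0.59 1.52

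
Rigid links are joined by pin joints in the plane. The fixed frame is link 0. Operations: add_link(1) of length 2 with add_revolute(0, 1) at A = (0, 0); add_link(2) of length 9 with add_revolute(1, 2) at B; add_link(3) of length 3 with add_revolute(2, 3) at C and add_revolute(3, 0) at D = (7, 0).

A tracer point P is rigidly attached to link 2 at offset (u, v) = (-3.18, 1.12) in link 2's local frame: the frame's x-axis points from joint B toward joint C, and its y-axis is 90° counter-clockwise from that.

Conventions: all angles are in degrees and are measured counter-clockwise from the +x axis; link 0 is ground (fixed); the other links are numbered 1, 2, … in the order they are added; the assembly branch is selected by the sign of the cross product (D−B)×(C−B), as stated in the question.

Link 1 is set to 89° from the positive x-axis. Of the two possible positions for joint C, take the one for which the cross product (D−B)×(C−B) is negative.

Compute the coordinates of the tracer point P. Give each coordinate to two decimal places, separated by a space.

A=(0,0), D=(7.00,0)
B = A + 2.00·(cos89°, sin89°) = (0.0349, 1.9997)
|BD| = 7.2465
circle(B,9.00) ∩ circle(D,3.00): a=8.5912, h=2.6817
  candidates: C₊=(9.0325,2.2065) cross=19.433; C₋=(7.5524,-2.9487) cross=-19.433
  branch - wants cross < 0 → take C=(7.5524,-2.9487) (cross=-19.433)
ex = (C−B)/|BC| = (0.8353,-0.5498); ey = (0.5498,0.8353)
P = B + -3.18·ex + 1.12·ey = (-2.0055,4.6836)

-2.01 4.68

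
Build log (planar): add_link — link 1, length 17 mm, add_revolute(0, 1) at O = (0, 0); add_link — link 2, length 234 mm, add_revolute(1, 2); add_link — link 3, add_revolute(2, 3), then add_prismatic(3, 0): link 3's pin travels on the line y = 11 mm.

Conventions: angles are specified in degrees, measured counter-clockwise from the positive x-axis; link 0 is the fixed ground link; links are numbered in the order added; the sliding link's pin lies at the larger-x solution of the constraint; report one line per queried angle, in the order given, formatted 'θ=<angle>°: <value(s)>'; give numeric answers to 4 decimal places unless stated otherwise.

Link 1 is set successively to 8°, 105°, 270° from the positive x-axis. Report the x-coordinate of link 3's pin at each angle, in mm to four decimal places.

geometry: r = 17 mm, L = 234 mm, e = 11 mm
θ=8°: crank pin P = (r cos θ, r sin θ) = (16.834557, 2.365943)
θ=8°: h = r sin θ − e = 2.365943 − 11 = -8.634057
θ=8°: x = r cos θ + √(L² − h²) = 16.834557 + 233.840657 = 250.675215
θ=105°: crank pin P = (r cos θ, r sin θ) = (-4.399924, 16.420739)
θ=105°: h = r sin θ − e = 16.420739 − 11 = 5.420739
θ=105°: x = r cos θ + √(L² − h²) = -4.399924 + 233.937204 = 229.537281
θ=270°: crank pin P = (r cos θ, r sin θ) = (-0.000000, -17.000000)
θ=270°: h = r sin θ − e = -17.000000 − 11 = -28.000000
θ=270°: x = r cos θ + √(L² − h²) = -0.000000 + 232.318747 = 232.318747

θ=8°: 250.6752
θ=105°: 229.5373
θ=270°: 232.3187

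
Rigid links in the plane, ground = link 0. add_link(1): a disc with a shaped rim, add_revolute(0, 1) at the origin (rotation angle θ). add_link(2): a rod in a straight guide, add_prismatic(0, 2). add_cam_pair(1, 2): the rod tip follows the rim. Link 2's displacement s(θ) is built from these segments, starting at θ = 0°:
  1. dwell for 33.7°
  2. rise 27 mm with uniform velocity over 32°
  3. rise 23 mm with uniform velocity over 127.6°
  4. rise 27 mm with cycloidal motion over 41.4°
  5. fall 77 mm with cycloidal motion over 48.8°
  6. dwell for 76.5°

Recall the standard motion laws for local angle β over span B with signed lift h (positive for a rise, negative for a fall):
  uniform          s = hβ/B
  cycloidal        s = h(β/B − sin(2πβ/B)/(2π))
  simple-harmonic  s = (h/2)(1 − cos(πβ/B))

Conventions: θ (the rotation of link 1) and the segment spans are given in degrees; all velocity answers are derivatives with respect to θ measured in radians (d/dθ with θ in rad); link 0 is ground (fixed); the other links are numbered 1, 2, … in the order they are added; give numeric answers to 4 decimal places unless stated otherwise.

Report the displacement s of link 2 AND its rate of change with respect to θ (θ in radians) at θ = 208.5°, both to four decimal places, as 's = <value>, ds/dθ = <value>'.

segment 1 (0° to 33.7°, dwell): s unchanged at 0.0000
segment 2 (33.7° to 65.7°, uniform, h = 27) is passed completely: s = 0.0000 + (27) = 27.0000
segment 3 (65.7° to 193.3°, uniform, h = 23) is passed completely: s = 27.0000 + (23) = 50.0000
θ = 208.5° falls in segment 4 (193.3° to 234.7°, cycloidal, h = 27): β = 208.5 − 193.3 = 15.2°, B = 41.4°; Δs = 27·(0.3671 − sin(2π·0.3671)/(2π)) = 6.7284; s = 50.0000 + 6.7284 = 56.7284
velocity in seg [193.3°–234.7°] (cycloidal), θ in radians: β = 15.2° = 0.2653 rad, B = 41.4° = 0.7226 rad; ds/dθ = (h/B)(1 − cos(2πβ/B)) = (27/0.7226)(1 − cos(2π·0.3671)) = 62.454264 mm/rad

s = 56.7284, ds/dθ = 62.4543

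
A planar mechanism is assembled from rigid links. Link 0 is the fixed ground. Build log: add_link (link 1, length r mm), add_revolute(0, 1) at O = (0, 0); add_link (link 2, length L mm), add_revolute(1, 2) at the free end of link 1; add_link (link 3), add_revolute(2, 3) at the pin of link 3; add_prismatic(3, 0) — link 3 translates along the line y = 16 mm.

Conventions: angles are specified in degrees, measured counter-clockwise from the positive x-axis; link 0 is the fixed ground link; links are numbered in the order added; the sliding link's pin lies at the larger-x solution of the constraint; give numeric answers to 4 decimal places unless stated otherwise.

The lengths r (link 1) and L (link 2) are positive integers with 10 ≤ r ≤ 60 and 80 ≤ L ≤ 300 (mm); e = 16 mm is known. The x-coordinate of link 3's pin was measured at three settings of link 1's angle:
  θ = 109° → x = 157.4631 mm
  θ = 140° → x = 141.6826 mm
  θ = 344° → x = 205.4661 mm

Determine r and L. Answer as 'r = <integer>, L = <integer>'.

constraint per measurement: (x − r cos θ)² + (r sin θ − e)² = L²
subtracting the θ₁ and θ₂ equations cancels the r² and L² terms:
r = (x₁² − x₂²) / (2[(x₁cos θ₁ + e sin θ₁) − (x₂cos θ₂ + e sin θ₂)]) = 38.0001 → r = 38
L² = (x₁ − r cos θ₁)² + (r sin θ₁ − e)² = 29241.0151 → L = 171.0000 → L = 171
check at θ₃=344°: x = 205.4661 (printed 205.4661) ✓

r = 38, L = 171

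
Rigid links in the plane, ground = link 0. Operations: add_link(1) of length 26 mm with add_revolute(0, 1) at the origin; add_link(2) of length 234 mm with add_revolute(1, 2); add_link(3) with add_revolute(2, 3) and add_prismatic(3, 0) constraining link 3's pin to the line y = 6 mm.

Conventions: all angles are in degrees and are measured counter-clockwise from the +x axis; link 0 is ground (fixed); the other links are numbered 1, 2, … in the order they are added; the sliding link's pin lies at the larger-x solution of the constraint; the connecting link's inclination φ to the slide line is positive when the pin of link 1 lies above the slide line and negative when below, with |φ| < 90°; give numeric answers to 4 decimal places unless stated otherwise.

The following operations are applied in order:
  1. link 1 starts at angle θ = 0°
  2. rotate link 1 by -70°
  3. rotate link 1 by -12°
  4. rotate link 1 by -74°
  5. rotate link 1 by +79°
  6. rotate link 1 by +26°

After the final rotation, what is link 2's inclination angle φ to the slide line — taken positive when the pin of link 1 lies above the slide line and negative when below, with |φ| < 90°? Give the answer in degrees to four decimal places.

geometry: r = 26 mm, L = 234 mm, e = 6 mm; θ starts at 0°
rotate link 1 by -70°: θ ← 0° -70° = -70°
rotate link 1 by -12°: θ ← -70° -12° = -82°
rotate link 1 by -74°: θ ← -82° -74° = -156°
rotate link 1 by +79°: θ ← -156° +79° = -77°
rotate link 1 by +26°: θ ← -77° +26° = -51°
h = r sin θ − e = -20.205795 − 6 = -26.205795
sin φ = h / L = -26.205795 / 234 = -0.11199058
φ = arcsin(-0.11199058) = -6.430076°

-6.4301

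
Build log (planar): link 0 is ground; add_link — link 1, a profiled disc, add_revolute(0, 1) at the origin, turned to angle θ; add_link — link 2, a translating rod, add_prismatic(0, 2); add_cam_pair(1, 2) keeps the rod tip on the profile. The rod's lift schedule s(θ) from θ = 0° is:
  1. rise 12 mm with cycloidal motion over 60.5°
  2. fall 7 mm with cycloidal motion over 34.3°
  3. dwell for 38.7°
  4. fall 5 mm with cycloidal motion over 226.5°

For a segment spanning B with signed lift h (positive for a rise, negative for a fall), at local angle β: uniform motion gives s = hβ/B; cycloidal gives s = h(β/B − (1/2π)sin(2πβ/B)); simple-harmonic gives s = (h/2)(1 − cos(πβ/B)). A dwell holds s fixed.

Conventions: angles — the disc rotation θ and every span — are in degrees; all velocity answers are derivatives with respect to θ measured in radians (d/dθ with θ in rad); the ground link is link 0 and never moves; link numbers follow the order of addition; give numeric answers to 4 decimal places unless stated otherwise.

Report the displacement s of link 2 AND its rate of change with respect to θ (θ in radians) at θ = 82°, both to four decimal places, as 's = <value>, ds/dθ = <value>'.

seg 1 [0°–60.5°] cycloidal, h=12: full span → s += 12 → s = 12.0000
seg 2 [60.5°–94.8°] cycloidal, h=-7: θ=82° here. β=21.5, B=34.3. -7·(0.6268 − sin(2π·0.6268)/(2π)) = -5.1845 → s = 6.8155
velocity in seg [60.5°–94.8°] (cycloidal), θ in radians: β = 21.5° = 0.3752 rad, B = 34.3° = 0.5986 rad; ds/dθ = (h/B)(1 − cos(2πβ/B)) = ((-7)/0.5986)(1 − cos(2π·0.6268)) = -19.866025 mm/rad

s = 6.8155, ds/dθ = -19.8660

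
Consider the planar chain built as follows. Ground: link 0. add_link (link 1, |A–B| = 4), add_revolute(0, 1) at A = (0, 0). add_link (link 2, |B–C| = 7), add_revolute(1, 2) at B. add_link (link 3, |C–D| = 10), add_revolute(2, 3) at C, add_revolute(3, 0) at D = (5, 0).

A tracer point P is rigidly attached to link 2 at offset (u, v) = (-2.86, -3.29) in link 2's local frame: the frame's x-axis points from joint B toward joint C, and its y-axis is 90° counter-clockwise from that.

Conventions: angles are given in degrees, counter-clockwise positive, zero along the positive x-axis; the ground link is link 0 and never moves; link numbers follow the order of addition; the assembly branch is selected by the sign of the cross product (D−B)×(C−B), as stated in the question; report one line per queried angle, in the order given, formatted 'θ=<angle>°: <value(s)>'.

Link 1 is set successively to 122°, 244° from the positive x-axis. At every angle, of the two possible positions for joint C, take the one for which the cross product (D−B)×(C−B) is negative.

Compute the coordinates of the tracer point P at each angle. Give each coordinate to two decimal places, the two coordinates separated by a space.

A=(0,0), D=(5.00,0)
θ=122°: B = A + 4.00·(cos122°, sin122°) = (-2.1197, 3.3922)
θ=122°: |BD| = 7.8865
θ=122°: circle(B,7.00) ∩ circle(D,10.00): a=0.7099, h=6.9639
θ=122°:   candidates: C₊=(1.5165,9.3737) cross=54.921; C₋=(-4.4742,-3.1999) cross=-54.921
θ=122°:   branch - wants cross < 0 → take C=(-4.4742,-3.1999) (cross=-54.921)
θ=122°: ex = (C−B)/|BC| = (-0.3364,-0.9417); ey = (0.9417,-0.3364)
θ=122°: P = B + -2.86·ex + -3.29·ey = (-4.2560,7.1922)
θ=244°: B = A + 4.00·(cos244°, sin244°) = (-1.7535, -3.5952)
θ=244°: |BD| = 7.6508
θ=244°: circle(B,7.00) ∩ circle(D,10.00): a=0.4924, h=6.9827
θ=244°:   candidates: C₊=(-4.6000,2.7999) cross=53.423; C₋=(1.9624,-9.5275) cross=-53.423
θ=244°:   branch - wants cross < 0 → take C=(1.9624,-9.5275) (cross=-53.423)
θ=244°: ex = (C−B)/|BC| = (0.5308,-0.8475); ey = (0.8475,0.5308)
θ=244°: P = B + -2.86·ex + -3.29·ey = (-6.0599,-2.9179)

θ=122°: -4.26 7.19
θ=244°: -6.06 -2.92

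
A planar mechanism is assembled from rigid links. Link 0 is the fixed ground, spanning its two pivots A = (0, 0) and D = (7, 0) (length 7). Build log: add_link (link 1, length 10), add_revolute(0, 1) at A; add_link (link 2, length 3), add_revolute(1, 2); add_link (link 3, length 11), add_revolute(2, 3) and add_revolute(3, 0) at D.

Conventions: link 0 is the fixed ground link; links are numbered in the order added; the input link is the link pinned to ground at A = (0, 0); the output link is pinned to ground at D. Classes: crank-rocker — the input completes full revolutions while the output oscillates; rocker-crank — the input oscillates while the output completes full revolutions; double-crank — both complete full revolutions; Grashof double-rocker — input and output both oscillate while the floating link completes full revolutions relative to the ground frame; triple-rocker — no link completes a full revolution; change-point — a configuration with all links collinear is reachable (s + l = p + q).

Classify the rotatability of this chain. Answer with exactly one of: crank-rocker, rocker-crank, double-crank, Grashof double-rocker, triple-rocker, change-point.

lengths: ground=7, input=10, coupler=3, output=11
sorted: s=3 (shortest), l=11 (longest), p+q=17
s + l = 14 vs p + q = 17
s + l < p + q (Grashof) with shortest = coupler link → Grashof double-rocker

Grashof double-rocker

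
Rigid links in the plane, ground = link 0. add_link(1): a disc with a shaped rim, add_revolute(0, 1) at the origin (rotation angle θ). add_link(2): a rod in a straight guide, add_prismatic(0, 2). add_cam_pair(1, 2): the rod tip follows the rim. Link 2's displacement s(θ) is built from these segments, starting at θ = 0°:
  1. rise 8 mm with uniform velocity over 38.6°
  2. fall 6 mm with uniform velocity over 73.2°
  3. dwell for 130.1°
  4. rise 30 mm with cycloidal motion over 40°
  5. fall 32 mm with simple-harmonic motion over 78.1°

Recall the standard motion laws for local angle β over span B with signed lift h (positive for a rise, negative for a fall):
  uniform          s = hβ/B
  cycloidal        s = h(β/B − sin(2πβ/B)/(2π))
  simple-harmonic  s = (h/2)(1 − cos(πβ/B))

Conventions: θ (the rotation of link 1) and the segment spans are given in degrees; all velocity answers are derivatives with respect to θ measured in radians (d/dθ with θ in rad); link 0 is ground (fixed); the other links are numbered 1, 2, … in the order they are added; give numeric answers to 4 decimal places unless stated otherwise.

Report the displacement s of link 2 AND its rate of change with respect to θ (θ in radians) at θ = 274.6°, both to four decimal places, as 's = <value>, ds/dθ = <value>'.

segment 1 (0° to 38.6°, uniform, h = 8) is passed completely: s = 0.0000 + (8) = 8.0000
segment 2 (38.6° to 111.8°, uniform, h = -6) is passed completely: s = 8.0000 + (-6) = 2.0000
segment 3 (111.8° to 241.9°, dwell): s unchanged at 2.0000
θ = 274.6° falls in segment 4 (241.9° to 281.9°, cycloidal, h = 30): β = 274.6 − 241.9 = 32.7°, B = 40°; Δs = 30·(0.8175 − sin(2π·0.8175)/(2π)) = 28.8766; s = 2.0000 + 28.8766 = 30.8766
velocity in seg [241.9°–281.9°] (cycloidal), θ in radians: β = 32.7° = 0.5707 rad, B = 40° = 0.6981 rad; ds/dθ = (h/B)(1 − cos(2πβ/B)) = (30/0.6981)(1 − cos(2π·0.8175)) = 25.288308 mm/rad

s = 30.8766, ds/dθ = 25.2883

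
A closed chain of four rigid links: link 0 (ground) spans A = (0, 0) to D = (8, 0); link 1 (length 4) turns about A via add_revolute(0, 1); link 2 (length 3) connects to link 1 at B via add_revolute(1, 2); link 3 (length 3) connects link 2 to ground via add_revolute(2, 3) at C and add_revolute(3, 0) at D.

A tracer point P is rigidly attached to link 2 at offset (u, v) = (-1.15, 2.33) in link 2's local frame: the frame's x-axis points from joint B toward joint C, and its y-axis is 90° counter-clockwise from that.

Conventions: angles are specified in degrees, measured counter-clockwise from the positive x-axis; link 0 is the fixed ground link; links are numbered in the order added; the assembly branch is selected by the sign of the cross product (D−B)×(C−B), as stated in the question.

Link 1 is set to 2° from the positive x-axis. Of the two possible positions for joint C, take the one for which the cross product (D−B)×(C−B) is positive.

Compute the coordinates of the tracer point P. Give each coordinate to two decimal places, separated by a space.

A=(0,0), D=(8.00,0)
B = A + 4.00·(cos2°, sin2°) = (3.9976, 0.1396)
|BD| = 4.0049
circle(B,3.00) ∩ circle(D,3.00): a=2.0024, h=2.2339
  candidates: C₊=(6.0766,2.3023) cross=8.946; C₋=(5.9209,-2.1627) cross=-8.946
  branch + wants cross > 0 → take C=(6.0766,2.3023) (cross=8.946)
ex = (C−B)/|BC| = (0.6930,0.7209); ey = (-0.7209,0.6930)
P = B + -1.15·ex + 2.33·ey = (1.5209,0.9253)

1.52 0.93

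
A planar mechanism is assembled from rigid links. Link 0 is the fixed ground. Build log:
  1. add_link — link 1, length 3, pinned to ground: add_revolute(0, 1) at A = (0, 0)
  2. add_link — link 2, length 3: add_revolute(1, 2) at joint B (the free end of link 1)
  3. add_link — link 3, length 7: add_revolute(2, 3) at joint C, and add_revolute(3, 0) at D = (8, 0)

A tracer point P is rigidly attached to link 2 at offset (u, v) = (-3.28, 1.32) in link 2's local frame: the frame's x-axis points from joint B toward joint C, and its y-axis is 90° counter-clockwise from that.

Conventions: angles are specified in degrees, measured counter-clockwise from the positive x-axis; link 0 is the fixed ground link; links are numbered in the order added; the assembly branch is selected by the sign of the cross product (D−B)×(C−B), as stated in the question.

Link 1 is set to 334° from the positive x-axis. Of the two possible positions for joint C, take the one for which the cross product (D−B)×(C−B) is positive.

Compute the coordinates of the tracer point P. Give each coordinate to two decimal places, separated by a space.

A=(0,0), D=(8.00,0)
B = A + 3.00·(cos334°, sin334°) = (2.6964, -1.3151)
|BD| = 5.4642
circle(B,3.00) ∩ circle(D,7.00): a=-0.9280, h=2.8528
  candidates: C₊=(1.1090,1.2305) cross=15.589; C₋=(2.4822,-4.3075) cross=-15.589
  branch + wants cross > 0 → take C=(1.1090,1.2305) (cross=15.589)
ex = (C−B)/|BC| = (-0.5291,0.8485); ey = (-0.8485,-0.5291)
P = B + -3.28·ex + 1.32·ey = (3.3118,-4.7968)

3.31 -4.80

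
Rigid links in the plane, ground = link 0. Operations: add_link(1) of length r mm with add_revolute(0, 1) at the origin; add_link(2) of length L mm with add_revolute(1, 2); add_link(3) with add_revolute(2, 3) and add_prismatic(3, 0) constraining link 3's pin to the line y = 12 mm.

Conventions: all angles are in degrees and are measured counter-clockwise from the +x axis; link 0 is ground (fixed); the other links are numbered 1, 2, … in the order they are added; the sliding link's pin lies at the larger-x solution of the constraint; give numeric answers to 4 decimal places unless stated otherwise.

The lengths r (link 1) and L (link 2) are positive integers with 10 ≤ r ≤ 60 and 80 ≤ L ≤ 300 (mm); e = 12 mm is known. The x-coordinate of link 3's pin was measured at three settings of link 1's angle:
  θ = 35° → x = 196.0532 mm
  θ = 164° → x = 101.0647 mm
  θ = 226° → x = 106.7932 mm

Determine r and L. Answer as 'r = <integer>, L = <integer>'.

constraint per measurement: (x − r cos θ)² + (r sin θ − e)² = L²
subtracting the θ₁ and θ₂ equations cancels the r² and L² terms:
r = (x₁² − x₂²) / (2[(x₁cos θ₁ + e sin θ₁) − (x₂cos θ₂ + e sin θ₂)]) = 54.0000 → r = 54
L² = (x₁ − r cos θ₁)² + (r sin θ₁ − e)² = 23408.9852 → L = 153.0000 → L = 153
check at θ₃=226°: x = 106.7932 (printed 106.7932) ✓

r = 54, L = 153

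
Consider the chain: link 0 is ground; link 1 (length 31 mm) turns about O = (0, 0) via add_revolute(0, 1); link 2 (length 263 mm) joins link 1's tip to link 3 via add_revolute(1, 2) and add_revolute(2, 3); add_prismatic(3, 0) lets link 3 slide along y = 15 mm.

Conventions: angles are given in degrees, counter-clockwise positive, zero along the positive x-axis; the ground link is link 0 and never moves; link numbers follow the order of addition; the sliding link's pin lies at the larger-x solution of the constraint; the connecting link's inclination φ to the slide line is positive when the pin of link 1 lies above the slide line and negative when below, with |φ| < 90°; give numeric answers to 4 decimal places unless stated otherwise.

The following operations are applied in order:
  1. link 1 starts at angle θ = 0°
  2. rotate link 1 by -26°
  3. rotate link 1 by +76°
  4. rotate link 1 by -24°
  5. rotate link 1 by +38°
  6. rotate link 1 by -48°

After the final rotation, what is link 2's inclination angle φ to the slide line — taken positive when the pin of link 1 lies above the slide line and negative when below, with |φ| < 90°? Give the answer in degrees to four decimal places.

geometry: r = 31 mm, L = 263 mm, e = 15 mm; θ starts at 0°
rotate link 1 by -26°: θ ← 0° -26° = -26°
rotate link 1 by +76°: θ ← -26° +76° = 50°
rotate link 1 by -24°: θ ← 50° -24° = 26°
rotate link 1 by +38°: θ ← 26° +38° = 64°
rotate link 1 by -48°: θ ← 64° -48° = 16°
h = r sin θ − e = 8.544758 − 15 = -6.455242
sin φ = h / L = -6.455242 / 263 = -0.02454465
φ = arcsin(-0.02454465) = -1.406446°

-1.4064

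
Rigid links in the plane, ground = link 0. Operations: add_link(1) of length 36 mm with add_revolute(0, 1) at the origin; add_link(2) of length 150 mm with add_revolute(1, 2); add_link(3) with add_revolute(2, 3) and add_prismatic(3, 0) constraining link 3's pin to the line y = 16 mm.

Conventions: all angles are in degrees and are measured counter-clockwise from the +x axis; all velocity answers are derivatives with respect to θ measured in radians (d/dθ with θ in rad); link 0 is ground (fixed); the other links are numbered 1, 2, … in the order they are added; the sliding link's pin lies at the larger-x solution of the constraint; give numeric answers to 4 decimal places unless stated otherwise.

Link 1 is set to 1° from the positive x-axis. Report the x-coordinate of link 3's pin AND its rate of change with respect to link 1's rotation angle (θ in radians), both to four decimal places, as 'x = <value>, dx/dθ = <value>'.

geometry: r = 36 mm, L = 150 mm, e = 16 mm
crank pin P = (r cos θ, r sin θ) = (35.994517, 0.628287)
h = r sin θ − e = 0.628287 − 16 = -15.371713
x = r cos θ + √(L² − h²) = 35.994517 + 149.210289 = 185.204806
dx/dθ = −r sin θ − h·r cos θ/√(L² − h²) (θ in radians; h = -15.371713) = 3.079885

x = 185.2048, dx/dθ = 3.0799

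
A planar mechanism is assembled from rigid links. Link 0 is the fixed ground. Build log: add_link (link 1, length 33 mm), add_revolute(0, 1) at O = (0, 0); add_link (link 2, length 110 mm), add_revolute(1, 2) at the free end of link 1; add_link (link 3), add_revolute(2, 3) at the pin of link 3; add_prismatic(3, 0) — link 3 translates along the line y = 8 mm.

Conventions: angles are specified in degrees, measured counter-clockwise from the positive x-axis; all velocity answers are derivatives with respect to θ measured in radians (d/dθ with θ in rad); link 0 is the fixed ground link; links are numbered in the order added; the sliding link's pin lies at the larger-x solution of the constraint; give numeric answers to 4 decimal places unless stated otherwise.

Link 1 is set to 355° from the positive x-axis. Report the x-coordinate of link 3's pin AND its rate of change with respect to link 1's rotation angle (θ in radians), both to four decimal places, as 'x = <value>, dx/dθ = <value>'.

geometry: r = 33 mm, L = 110 mm, e = 8 mm
crank pin P = (r cos θ, r sin θ) = (32.874425, -2.876140)
h = r sin θ − e = -2.876140 − 8 = -10.876140
x = r cos θ + √(L² − h²) = 32.874425 + 109.460996 = 142.335421
dx/dθ = −r sin θ − h·r cos θ/√(L² − h²) (θ in radians; h = -10.876140) = 6.142571

x = 142.3354, dx/dθ = 6.1426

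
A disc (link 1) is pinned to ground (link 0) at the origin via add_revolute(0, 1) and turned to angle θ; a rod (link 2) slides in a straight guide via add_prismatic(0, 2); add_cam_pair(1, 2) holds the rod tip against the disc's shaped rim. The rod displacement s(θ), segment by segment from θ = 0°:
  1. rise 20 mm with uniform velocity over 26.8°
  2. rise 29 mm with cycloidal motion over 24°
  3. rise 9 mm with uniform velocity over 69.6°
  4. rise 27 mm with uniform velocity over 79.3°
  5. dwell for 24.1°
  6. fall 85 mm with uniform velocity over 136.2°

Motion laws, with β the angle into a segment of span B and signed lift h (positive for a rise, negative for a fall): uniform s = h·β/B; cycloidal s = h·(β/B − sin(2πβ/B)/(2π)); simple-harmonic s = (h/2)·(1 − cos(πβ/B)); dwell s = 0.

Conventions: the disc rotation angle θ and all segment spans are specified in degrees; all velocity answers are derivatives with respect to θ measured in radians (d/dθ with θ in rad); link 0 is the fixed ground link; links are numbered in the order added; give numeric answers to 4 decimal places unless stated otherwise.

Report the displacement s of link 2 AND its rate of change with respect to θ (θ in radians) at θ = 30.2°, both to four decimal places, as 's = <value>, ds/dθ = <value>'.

segment 1 (0° to 26.8°, uniform, h = 20) is passed completely: s = 0.0000 + (20) = 20.0000
θ = 30.2° falls in segment 2 (26.8° to 50.8°, cycloidal, h = 29): β = 30.2 − 26.8 = 3.4°, B = 24°; Δs = 29·(0.1417 − sin(2π·0.1417)/(2π)) = 0.5214; s = 20.0000 + 0.5214 = 20.5214
velocity in seg [26.8°–50.8°] (cycloidal), θ in radians: β = 3.4° = 0.0593 rad, B = 24° = 0.4189 rad; ds/dθ = (h/B)(1 − cos(2πβ/B)) = (29/0.4189)(1 − cos(2π·0.1417)) = 25.663039 mm/rad

s = 20.5214, ds/dθ = 25.6630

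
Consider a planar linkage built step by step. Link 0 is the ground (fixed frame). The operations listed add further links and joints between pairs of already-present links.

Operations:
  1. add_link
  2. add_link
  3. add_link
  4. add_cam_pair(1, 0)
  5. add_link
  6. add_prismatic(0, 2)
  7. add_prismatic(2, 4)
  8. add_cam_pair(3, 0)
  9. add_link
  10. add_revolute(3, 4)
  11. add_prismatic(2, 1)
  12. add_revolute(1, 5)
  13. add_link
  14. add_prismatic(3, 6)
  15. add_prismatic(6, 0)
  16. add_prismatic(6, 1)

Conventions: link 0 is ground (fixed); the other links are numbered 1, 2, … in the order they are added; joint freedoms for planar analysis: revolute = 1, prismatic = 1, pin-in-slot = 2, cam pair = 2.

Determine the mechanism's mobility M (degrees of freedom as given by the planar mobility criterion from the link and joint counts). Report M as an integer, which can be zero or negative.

(L,J1,J2)=(1,0,0); link0 fixed
link1: (2,0,0)
link2: (3,0,0)
link3: (4,0,0)
C 1-0 [J2]: (4,0,1)
link4: (5,0,1)
P 0-2 [J1]: (5,1,1)
P 2-4 [J1]: (5,2,1)
C 3-0 [J2]: (5,2,2)
link5: (6,2,2)
R 3-4 [J1]: (6,3,2)
P 2-1 [J1]: (6,4,2)
R 1-5 [J1]: (6,5,2)
link6: (7,5,2)
P 3-6 [J1]: (7,6,2)
P 6-0 [J1]: (7,7,2)
P 6-1 [J1]: (7,8,2)
Grübler: 3·6 − 2·8 − 2 = 0

M = 0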